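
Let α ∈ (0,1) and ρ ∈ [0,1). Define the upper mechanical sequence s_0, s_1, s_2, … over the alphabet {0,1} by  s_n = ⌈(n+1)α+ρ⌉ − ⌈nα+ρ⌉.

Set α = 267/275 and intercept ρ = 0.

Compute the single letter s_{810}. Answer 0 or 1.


(n+1)α + ρ = (811·267) / 275 = 216537/275
nα + ρ     = (810·267) / 275 = 216270/275
⌈216537/275⌉ = 788,  ⌈216270/275⌉ = 787
s_{810} = 788 − 787 = 1

1


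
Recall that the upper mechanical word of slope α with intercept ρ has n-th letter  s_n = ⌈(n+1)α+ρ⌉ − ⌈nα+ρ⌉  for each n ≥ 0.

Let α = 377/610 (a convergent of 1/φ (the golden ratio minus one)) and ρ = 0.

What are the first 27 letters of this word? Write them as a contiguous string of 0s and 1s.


n=0: ⌈(1·377)/610⌉ − ⌈(0·377)/610⌉ = ⌈377/610⌉ − ⌈0/610⌉ = 1 − 0 = 1
n=1: ⌈(2·377)/610⌉ − ⌈(1·377)/610⌉ = ⌈754/610⌉ − ⌈377/610⌉ = 2 − 1 = 1
n=2: ⌈(3·377)/610⌉ − ⌈(2·377)/610⌉ = ⌈1131/610⌉ − ⌈754/610⌉ = 2 − 2 = 0
n=3: ⌈(4·377)/610⌉ − ⌈(3·377)/610⌉ = ⌈1508/610⌉ − ⌈1131/610⌉ = 3 − 2 = 1
n=4: ⌈(5·377)/610⌉ − ⌈(4·377)/610⌉ = ⌈1885/610⌉ − ⌈1508/610⌉ = 4 − 3 = 1
n=5: ⌈(6·377)/610⌉ − ⌈(5·377)/610⌉ = ⌈2262/610⌉ − ⌈1885/610⌉ = 4 − 4 = 0
n=6: ⌈(7·377)/610⌉ − ⌈(6·377)/610⌉ = ⌈2639/610⌉ − ⌈2262/610⌉ = 5 − 4 = 1
n=7: ⌈(8·377)/610⌉ − ⌈(7·377)/610⌉ = ⌈3016/610⌉ − ⌈2639/610⌉ = 5 − 5 = 0
n=8: ⌈(9·377)/610⌉ − ⌈(8·377)/610⌉ = ⌈3393/610⌉ − ⌈3016/610⌉ = 6 − 5 = 1
n=9: ⌈(10·377)/610⌉ − ⌈(9·377)/610⌉ = ⌈3770/610⌉ − ⌈3393/610⌉ = 7 − 6 = 1
n=10: ⌈(11·377)/610⌉ − ⌈(10·377)/610⌉ = ⌈4147/610⌉ − ⌈3770/610⌉ = 7 − 7 = 0
n=11: ⌈(12·377)/610⌉ − ⌈(11·377)/610⌉ = ⌈4524/610⌉ − ⌈4147/610⌉ = 8 − 7 = 1
n=12: ⌈(13·377)/610⌉ − ⌈(12·377)/610⌉ = ⌈4901/610⌉ − ⌈4524/610⌉ = 9 − 8 = 1
n=13: ⌈(14·377)/610⌉ − ⌈(13·377)/610⌉ = ⌈5278/610⌉ − ⌈4901/610⌉ = 9 − 9 = 0
n=14: ⌈(15·377)/610⌉ − ⌈(14·377)/610⌉ = ⌈5655/610⌉ − ⌈5278/610⌉ = 10 − 9 = 1
n=15: ⌈(16·377)/610⌉ − ⌈(15·377)/610⌉ = ⌈6032/610⌉ − ⌈5655/610⌉ = 10 − 10 = 0
n=16: ⌈(17·377)/610⌉ − ⌈(16·377)/610⌉ = ⌈6409/610⌉ − ⌈6032/610⌉ = 11 − 10 = 1
n=17: ⌈(18·377)/610⌉ − ⌈(17·377)/610⌉ = ⌈6786/610⌉ − ⌈6409/610⌉ = 12 − 11 = 1
n=18: ⌈(19·377)/610⌉ − ⌈(18·377)/610⌉ = ⌈7163/610⌉ − ⌈6786/610⌉ = 12 − 12 = 0
n=19: ⌈(20·377)/610⌉ − ⌈(19·377)/610⌉ = ⌈7540/610⌉ − ⌈7163/610⌉ = 13 − 12 = 1
n=20: ⌈(21·377)/610⌉ − ⌈(20·377)/610⌉ = ⌈7917/610⌉ − ⌈7540/610⌉ = 13 − 13 = 0
n=21: ⌈(22·377)/610⌉ − ⌈(21·377)/610⌉ = ⌈8294/610⌉ − ⌈7917/610⌉ = 14 − 13 = 1
n=22: ⌈(23·377)/610⌉ − ⌈(22·377)/610⌉ = ⌈8671/610⌉ − ⌈8294/610⌉ = 15 − 14 = 1
n=23: ⌈(24·377)/610⌉ − ⌈(23·377)/610⌉ = ⌈9048/610⌉ − ⌈8671/610⌉ = 15 − 15 = 0
n=24: ⌈(25·377)/610⌉ − ⌈(24·377)/610⌉ = ⌈9425/610⌉ − ⌈9048/610⌉ = 16 − 15 = 1
n=25: ⌈(26·377)/610⌉ − ⌈(25·377)/610⌉ = ⌈9802/610⌉ − ⌈9425/610⌉ = 17 − 16 = 1
n=26: ⌈(27·377)/610⌉ − ⌈(26·377)/610⌉ = ⌈10179/610⌉ − ⌈9802/610⌉ = 17 − 17 = 0

110110101101101011010110110


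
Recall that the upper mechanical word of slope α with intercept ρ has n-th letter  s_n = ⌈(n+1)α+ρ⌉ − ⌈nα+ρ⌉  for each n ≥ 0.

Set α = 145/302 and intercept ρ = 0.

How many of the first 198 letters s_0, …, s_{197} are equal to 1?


96

#1s = Σ_{n=0}^{197} s_n = Σ_{n=0}^{197} (⌈(n+1)α+ρ⌉ − ⌈nα+ρ⌉)
the sum telescopes: every ⌈nα+ρ⌉ with 0 < n < 198 appears once with + and once with −, leaving ⌈198α+ρ⌉ − ⌈0·α+ρ⌉
198α + ρ = (198·145) / 302 = 28710/302
ρ = 0/302
⌈28710/302⌉ = 96,  ⌈0/302⌉ = 0
#1s = 96 − 0 = 96


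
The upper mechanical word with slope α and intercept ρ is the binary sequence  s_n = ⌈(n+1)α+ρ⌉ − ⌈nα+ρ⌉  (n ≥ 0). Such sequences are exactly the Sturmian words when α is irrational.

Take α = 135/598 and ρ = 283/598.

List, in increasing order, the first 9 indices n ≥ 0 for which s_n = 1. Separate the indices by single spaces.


n=0: ⌈418/598⌉−⌈283/598⌉ = 1−1 = 0
n=1: ⌈553/598⌉−⌈418/598⌉ = 1−1 = 0
n=2: ⌈688/598⌉−⌈553/598⌉ = 2−1 = 1  ← one
n=3: ⌈823/598⌉−⌈688/598⌉ = 2−2 = 0
n=4: ⌈958/598⌉−⌈823/598⌉ = 2−2 = 0
n=5: ⌈1093/598⌉−⌈958/598⌉ = 2−2 = 0
n=6: ⌈1228/598⌉−⌈1093/598⌉ = 3−2 = 1  ← one
n=7: ⌈1363/598⌉−⌈1228/598⌉ = 3−3 = 0
n=8: ⌈1498/598⌉−⌈1363/598⌉ = 3−3 = 0
n=9: ⌈1633/598⌉−⌈1498/598⌉ = 3−3 = 0
n=10: ⌈1768/598⌉−⌈1633/598⌉ = 3−3 = 0
n=11: ⌈1903/598⌉−⌈1768/598⌉ = 4−3 = 1  ← one
n=12: ⌈2038/598⌉−⌈1903/598⌉ = 4−4 = 0
n=13: ⌈2173/598⌉−⌈2038/598⌉ = 4−4 = 0
n=14: ⌈2308/598⌉−⌈2173/598⌉ = 4−4 = 0
n=15: ⌈2443/598⌉−⌈2308/598⌉ = 5−4 = 1  ← one
n=16: ⌈2578/598⌉−⌈2443/598⌉ = 5−5 = 0
n=17: ⌈2713/598⌉−⌈2578/598⌉ = 5−5 = 0
n=18: ⌈2848/598⌉−⌈2713/598⌉ = 5−5 = 0
n=19: ⌈2983/598⌉−⌈2848/598⌉ = 5−5 = 0
n=20: ⌈3118/598⌉−⌈2983/598⌉ = 6−5 = 1  ← one
n=21: ⌈3253/598⌉−⌈3118/598⌉ = 6−6 = 0
n=22: ⌈3388/598⌉−⌈3253/598⌉ = 6−6 = 0
n=23: ⌈3523/598⌉−⌈3388/598⌉ = 6−6 = 0
n=24: ⌈3658/598⌉−⌈3523/598⌉ = 7−6 = 1  ← one
n=25: ⌈3793/598⌉−⌈3658/598⌉ = 7−7 = 0
n=26: ⌈3928/598⌉−⌈3793/598⌉ = 7−7 = 0
n=27: ⌈4063/598⌉−⌈3928/598⌉ = 7−7 = 0
n=28: ⌈4198/598⌉−⌈4063/598⌉ = 8−7 = 1  ← one
n=29: ⌈4333/598⌉−⌈4198/598⌉ = 8−8 = 0
n=30: ⌈4468/598⌉−⌈4333/598⌉ = 8−8 = 0
n=31: ⌈4603/598⌉−⌈4468/598⌉ = 8−8 = 0
n=32: ⌈4738/598⌉−⌈4603/598⌉ = 8−8 = 0
n=33: ⌈4873/598⌉−⌈4738/598⌉ = 9−8 = 1  ← one
n=34: ⌈5008/598⌉−⌈4873/598⌉ = 9−9 = 0
n=35: ⌈5143/598⌉−⌈5008/598⌉ = 9−9 = 0
n=36: ⌈5278/598⌉−⌈5143/598⌉ = 9−9 = 0
n=37: ⌈5413/598⌉−⌈5278/598⌉ = 10−9 = 1  ← one
positions of the first 9 ones: 2 6 11 15 20 24 28 33 37

2 6 11 15 20 24 28 33 37


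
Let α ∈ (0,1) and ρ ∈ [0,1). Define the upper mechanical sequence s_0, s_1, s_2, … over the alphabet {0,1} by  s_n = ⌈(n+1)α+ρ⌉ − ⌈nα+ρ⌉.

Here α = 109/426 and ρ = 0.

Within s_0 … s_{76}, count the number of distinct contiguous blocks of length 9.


10

t_n = ⌈(n·109)/426⌉ for n = 0 … 77:
  n=0…9: ⌈0/426⌉=0 ⌈109/426⌉=1 ⌈218/426⌉=1 ⌈327/426⌉=1 ⌈436/426⌉=2 ⌈545/426⌉=2 ⌈654/426⌉=2 ⌈763/426⌉=2 ⌈872/426⌉=3 ⌈981/426⌉=3
  n=10…19: ⌈1090/426⌉=3 ⌈1199/426⌉=3 ⌈1308/426⌉=4 ⌈1417/426⌉=4 ⌈1526/426⌉=4 ⌈1635/426⌉=4 ⌈1744/426⌉=5 ⌈1853/426⌉=5 ⌈1962/426⌉=5 ⌈2071/426⌉=5
  n=20…29: ⌈2180/426⌉=6 ⌈2289/426⌉=6 ⌈2398/426⌉=6 ⌈2507/426⌉=6 ⌈2616/426⌉=7 ⌈2725/426⌉=7 ⌈2834/426⌉=7 ⌈2943/426⌉=7 ⌈3052/426⌉=8 ⌈3161/426⌉=8
  n=30…39: ⌈3270/426⌉=8 ⌈3379/426⌉=8 ⌈3488/426⌉=9 ⌈3597/426⌉=9 ⌈3706/426⌉=9 ⌈3815/426⌉=9 ⌈3924/426⌉=10 ⌈4033/426⌉=10 ⌈4142/426⌉=10 ⌈4251/426⌉=10
  n=40…49: ⌈4360/426⌉=11 ⌈4469/426⌉=11 ⌈4578/426⌉=11 ⌈4687/426⌉=12 ⌈4796/426⌉=12 ⌈4905/426⌉=12 ⌈5014/426⌉=12 ⌈5123/426⌉=13 ⌈5232/426⌉=13 ⌈5341/426⌉=13
  n=50…59: ⌈5450/426⌉=13 ⌈5559/426⌉=14 ⌈5668/426⌉=14 ⌈5777/426⌉=14 ⌈5886/426⌉=14 ⌈5995/426⌉=15 ⌈6104/426⌉=15 ⌈6213/426⌉=15 ⌈6322/426⌉=15 ⌈6431/426⌉=16
  n=60…69: ⌈6540/426⌉=16 ⌈6649/426⌉=16 ⌈6758/426⌉=16 ⌈6867/426⌉=17 ⌈6976/426⌉=17 ⌈7085/426⌉=17 ⌈7194/426⌉=17 ⌈7303/426⌉=18 ⌈7412/426⌉=18 ⌈7521/426⌉=18
  n=70…77: ⌈7630/426⌉=18 ⌈7739/426⌉=19 ⌈7848/426⌉=19 ⌈7957/426⌉=19 ⌈8066/426⌉=19 ⌈8175/426⌉=20 ⌈8284/426⌉=20 ⌈8393/426⌉=20
s_n = t_(n+1) − t_n for n = 0 … 76 gives
prefix = 10010001000100010001000100010001000100010010001000100010001000100010001000100
slide a length-9 window over [0..8] … [68..76] (69 windows); first occurrence of each distinct factor:
  [  0..  8] 100100010
  [  1..  9] 001000100
  [  2.. 10] 010001000
  [  3.. 11] 100010001
  [  4.. 12] 000100010
  [ 34.. 42] 010001001
  [ 35.. 43] 100010010
  [ 36.. 44] 000100100
  [ 37.. 45] 001001000
  [ 38.. 46] 010010001
  (the other 59 windows repeat one of these)
distinct factors: {000100010, 000100100, 001000100, 001001000, 010001000, 010001001, 010010001, 100010001, 100010010, 100100010}
count = 10  (Sturmian bound for length 9 is 10)


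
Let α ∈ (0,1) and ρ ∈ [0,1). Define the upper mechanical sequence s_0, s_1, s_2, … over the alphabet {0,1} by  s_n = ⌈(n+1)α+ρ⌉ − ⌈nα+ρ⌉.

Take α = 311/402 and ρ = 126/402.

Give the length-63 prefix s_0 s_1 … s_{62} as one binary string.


n=0: ⌈(1·311+126)/402⌉ − ⌈(0·311+126)/402⌉ = ⌈437/402⌉ − ⌈126/402⌉ = 2 − 1 = 1
n=1: ⌈(2·311+126)/402⌉ − ⌈(1·311+126)/402⌉ = ⌈748/402⌉ − ⌈437/402⌉ = 2 − 2 = 0
n=2: ⌈(3·311+126)/402⌉ − ⌈(2·311+126)/402⌉ = ⌈1059/402⌉ − ⌈748/402⌉ = 3 − 2 = 1
n=3: ⌈(4·311+126)/402⌉ − ⌈(3·311+126)/402⌉ = ⌈1370/402⌉ − ⌈1059/402⌉ = 4 − 3 = 1
n=4: ⌈(5·311+126)/402⌉ − ⌈(4·311+126)/402⌉ = ⌈1681/402⌉ − ⌈1370/402⌉ = 5 − 4 = 1
n=5: ⌈(6·311+126)/402⌉ − ⌈(5·311+126)/402⌉ = ⌈1992/402⌉ − ⌈1681/402⌉ = 5 − 5 = 0
n=6: ⌈(7·311+126)/402⌉ − ⌈(6·311+126)/402⌉ = ⌈2303/402⌉ − ⌈1992/402⌉ = 6 − 5 = 1
n=7: ⌈(8·311+126)/402⌉ − ⌈(7·311+126)/402⌉ = ⌈2614/402⌉ − ⌈2303/402⌉ = 7 − 6 = 1
n=8: ⌈(9·311+126)/402⌉ − ⌈(8·311+126)/402⌉ = ⌈2925/402⌉ − ⌈2614/402⌉ = 8 − 7 = 1
n=9: ⌈(10·311+126)/402⌉ − ⌈(9·311+126)/402⌉ = ⌈3236/402⌉ − ⌈2925/402⌉ = 9 − 8 = 1
n=10: ⌈(11·311+126)/402⌉ − ⌈(10·311+126)/402⌉ = ⌈3547/402⌉ − ⌈3236/402⌉ = 9 − 9 = 0
n=11: ⌈(12·311+126)/402⌉ − ⌈(11·311+126)/402⌉ = ⌈3858/402⌉ − ⌈3547/402⌉ = 10 − 9 = 1
n=12: ⌈(13·311+126)/402⌉ − ⌈(12·311+126)/402⌉ = ⌈4169/402⌉ − ⌈3858/402⌉ = 11 − 10 = 1
n=13: ⌈(14·311+126)/402⌉ − ⌈(13·311+126)/402⌉ = ⌈4480/402⌉ − ⌈4169/402⌉ = 12 − 11 = 1
n=14: ⌈(15·311+126)/402⌉ − ⌈(14·311+126)/402⌉ = ⌈4791/402⌉ − ⌈4480/402⌉ = 12 − 12 = 0
n=15: ⌈(16·311+126)/402⌉ − ⌈(15·311+126)/402⌉ = ⌈5102/402⌉ − ⌈4791/402⌉ = 13 − 12 = 1
n=16: ⌈(17·311+126)/402⌉ − ⌈(16·311+126)/402⌉ = ⌈5413/402⌉ − ⌈5102/402⌉ = 14 − 13 = 1
n=17: ⌈(18·311+126)/402⌉ − ⌈(17·311+126)/402⌉ = ⌈5724/402⌉ − ⌈5413/402⌉ = 15 − 14 = 1
n=18: ⌈(19·311+126)/402⌉ − ⌈(18·311+126)/402⌉ = ⌈6035/402⌉ − ⌈5724/402⌉ = 16 − 15 = 1
n=19: ⌈(20·311+126)/402⌉ − ⌈(19·311+126)/402⌉ = ⌈6346/402⌉ − ⌈6035/402⌉ = 16 − 16 = 0
n=20: ⌈(21·311+126)/402⌉ − ⌈(20·311+126)/402⌉ = ⌈6657/402⌉ − ⌈6346/402⌉ = 17 − 16 = 1
n=21: ⌈(22·311+126)/402⌉ − ⌈(21·311+126)/402⌉ = ⌈6968/402⌉ − ⌈6657/402⌉ = 18 − 17 = 1
n=22: ⌈(23·311+126)/402⌉ − ⌈(22·311+126)/402⌉ = ⌈7279/402⌉ − ⌈6968/402⌉ = 19 − 18 = 1
n=23: ⌈(24·311+126)/402⌉ − ⌈(23·311+126)/402⌉ = ⌈7590/402⌉ − ⌈7279/402⌉ = 19 − 19 = 0
n=24: ⌈(25·311+126)/402⌉ − ⌈(24·311+126)/402⌉ = ⌈7901/402⌉ − ⌈7590/402⌉ = 20 − 19 = 1
n=25: ⌈(26·311+126)/402⌉ − ⌈(25·311+126)/402⌉ = ⌈8212/402⌉ − ⌈7901/402⌉ = 21 − 20 = 1
n=26: ⌈(27·311+126)/402⌉ − ⌈(26·311+126)/402⌉ = ⌈8523/402⌉ − ⌈8212/402⌉ = 22 − 21 = 1
n=27: ⌈(28·311+126)/402⌉ − ⌈(27·311+126)/402⌉ = ⌈8834/402⌉ − ⌈8523/402⌉ = 22 − 22 = 0
n=28: ⌈(29·311+126)/402⌉ − ⌈(28·311+126)/402⌉ = ⌈9145/402⌉ − ⌈8834/402⌉ = 23 − 22 = 1
n=29: ⌈(30·311+126)/402⌉ − ⌈(29·311+126)/402⌉ = ⌈9456/402⌉ − ⌈9145/402⌉ = 24 − 23 = 1
n=30: ⌈(31·311+126)/402⌉ − ⌈(30·311+126)/402⌉ = ⌈9767/402⌉ − ⌈9456/402⌉ = 25 − 24 = 1
n=31: ⌈(32·311+126)/402⌉ − ⌈(31·311+126)/402⌉ = ⌈10078/402⌉ − ⌈9767/402⌉ = 26 − 25 = 1
n=32: ⌈(33·311+126)/402⌉ − ⌈(32·311+126)/402⌉ = ⌈10389/402⌉ − ⌈10078/402⌉ = 26 − 26 = 0
n=33: ⌈(34·311+126)/402⌉ − ⌈(33·311+126)/402⌉ = ⌈10700/402⌉ − ⌈10389/402⌉ = 27 − 26 = 1
n=34: ⌈(35·311+126)/402⌉ − ⌈(34·311+126)/402⌉ = ⌈11011/402⌉ − ⌈10700/402⌉ = 28 − 27 = 1
n=35: ⌈(36·311+126)/402⌉ − ⌈(35·311+126)/402⌉ = ⌈11322/402⌉ − ⌈11011/402⌉ = 29 − 28 = 1
n=36: ⌈(37·311+126)/402⌉ − ⌈(36·311+126)/402⌉ = ⌈11633/402⌉ − ⌈11322/402⌉ = 29 − 29 = 0
n=37: ⌈(38·311+126)/402⌉ − ⌈(37·311+126)/402⌉ = ⌈11944/402⌉ − ⌈11633/402⌉ = 30 − 29 = 1
n=38: ⌈(39·311+126)/402⌉ − ⌈(38·311+126)/402⌉ = ⌈12255/402⌉ − ⌈11944/402⌉ = 31 − 30 = 1
n=39: ⌈(40·311+126)/402⌉ − ⌈(39·311+126)/402⌉ = ⌈12566/402⌉ − ⌈12255/402⌉ = 32 − 31 = 1
n=40: ⌈(41·311+126)/402⌉ − ⌈(40·311+126)/402⌉ = ⌈12877/402⌉ − ⌈12566/402⌉ = 33 − 32 = 1
n=41: ⌈(42·311+126)/402⌉ − ⌈(41·311+126)/402⌉ = ⌈13188/402⌉ − ⌈12877/402⌉ = 33 − 33 = 0
n=42: ⌈(43·311+126)/402⌉ − ⌈(42·311+126)/402⌉ = ⌈13499/402⌉ − ⌈13188/402⌉ = 34 − 33 = 1
n=43: ⌈(44·311+126)/402⌉ − ⌈(43·311+126)/402⌉ = ⌈13810/402⌉ − ⌈13499/402⌉ = 35 − 34 = 1
n=44: ⌈(45·311+126)/402⌉ − ⌈(44·311+126)/402⌉ = ⌈14121/402⌉ − ⌈13810/402⌉ = 36 − 35 = 1
n=45: ⌈(46·311+126)/402⌉ − ⌈(45·311+126)/402⌉ = ⌈14432/402⌉ − ⌈14121/402⌉ = 36 − 36 = 0
n=46: ⌈(47·311+126)/402⌉ − ⌈(46·311+126)/402⌉ = ⌈14743/402⌉ − ⌈14432/402⌉ = 37 − 36 = 1
n=47: ⌈(48·311+126)/402⌉ − ⌈(47·311+126)/402⌉ = ⌈15054/402⌉ − ⌈14743/402⌉ = 38 − 37 = 1
n=48: ⌈(49·311+126)/402⌉ − ⌈(48·311+126)/402⌉ = ⌈15365/402⌉ − ⌈15054/402⌉ = 39 − 38 = 1
n=49: ⌈(50·311+126)/402⌉ − ⌈(49·311+126)/402⌉ = ⌈15676/402⌉ − ⌈15365/402⌉ = 39 − 39 = 0
n=50: ⌈(51·311+126)/402⌉ − ⌈(50·311+126)/402⌉ = ⌈15987/402⌉ − ⌈15676/402⌉ = 40 − 39 = 1
n=51: ⌈(52·311+126)/402⌉ − ⌈(51·311+126)/402⌉ = ⌈16298/402⌉ − ⌈15987/402⌉ = 41 − 40 = 1
n=52: ⌈(53·311+126)/402⌉ − ⌈(52·311+126)/402⌉ = ⌈16609/402⌉ − ⌈16298/402⌉ = 42 − 41 = 1
n=53: ⌈(54·311+126)/402⌉ − ⌈(53·311+126)/402⌉ = ⌈16920/402⌉ − ⌈16609/402⌉ = 43 − 42 = 1
n=54: ⌈(55·311+126)/402⌉ − ⌈(54·311+126)/402⌉ = ⌈17231/402⌉ − ⌈16920/402⌉ = 43 − 43 = 0
n=55: ⌈(56·311+126)/402⌉ − ⌈(55·311+126)/402⌉ = ⌈17542/402⌉ − ⌈17231/402⌉ = 44 − 43 = 1
n=56: ⌈(57·311+126)/402⌉ − ⌈(56·311+126)/402⌉ = ⌈17853/402⌉ − ⌈17542/402⌉ = 45 − 44 = 1
n=57: ⌈(58·311+126)/402⌉ − ⌈(57·311+126)/402⌉ = ⌈18164/402⌉ − ⌈17853/402⌉ = 46 − 45 = 1
n=58: ⌈(59·311+126)/402⌉ − ⌈(58·311+126)/402⌉ = ⌈18475/402⌉ − ⌈18164/402⌉ = 46 − 46 = 0
n=59: ⌈(60·311+126)/402⌉ − ⌈(59·311+126)/402⌉ = ⌈18786/402⌉ − ⌈18475/402⌉ = 47 − 46 = 1
n=60: ⌈(61·311+126)/402⌉ − ⌈(60·311+126)/402⌉ = ⌈19097/402⌉ − ⌈18786/402⌉ = 48 − 47 = 1
n=61: ⌈(62·311+126)/402⌉ − ⌈(61·311+126)/402⌉ = ⌈19408/402⌉ − ⌈19097/402⌉ = 49 − 48 = 1
n=62: ⌈(63·311+126)/402⌉ − ⌈(62·311+126)/402⌉ = ⌈19719/402⌉ − ⌈19408/402⌉ = 50 − 49 = 1

101110111101110111101110111011110111011110111011101111011101111


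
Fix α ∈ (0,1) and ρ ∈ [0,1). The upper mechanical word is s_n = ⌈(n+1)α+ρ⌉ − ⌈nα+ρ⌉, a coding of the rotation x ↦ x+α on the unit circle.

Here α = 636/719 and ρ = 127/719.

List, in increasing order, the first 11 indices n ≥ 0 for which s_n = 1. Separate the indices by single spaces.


n=0: ⌈763/719⌉−⌈127/719⌉ = 2−1 = 1  ← one
n=1: ⌈1399/719⌉−⌈763/719⌉ = 2−2 = 0
n=2: ⌈2035/719⌉−⌈1399/719⌉ = 3−2 = 1  ← one
n=3: ⌈2671/719⌉−⌈2035/719⌉ = 4−3 = 1  ← one
n=4: ⌈3307/719⌉−⌈2671/719⌉ = 5−4 = 1  ← one
n=5: ⌈3943/719⌉−⌈3307/719⌉ = 6−5 = 1  ← one
n=6: ⌈4579/719⌉−⌈3943/719⌉ = 7−6 = 1  ← one
n=7: ⌈5215/719⌉−⌈4579/719⌉ = 8−7 = 1  ← one
n=8: ⌈5851/719⌉−⌈5215/719⌉ = 9−8 = 1  ← one
n=9: ⌈6487/719⌉−⌈5851/719⌉ = 10−9 = 1  ← one
n=10: ⌈7123/719⌉−⌈6487/719⌉ = 10−10 = 0
n=11: ⌈7759/719⌉−⌈7123/719⌉ = 11−10 = 1  ← one
n=12: ⌈8395/719⌉−⌈7759/719⌉ = 12−11 = 1  ← one
positions of the first 11 ones: 0 2 3 4 5 6 7 8 9 11 12

0 2 3 4 5 6 7 8 9 11 12


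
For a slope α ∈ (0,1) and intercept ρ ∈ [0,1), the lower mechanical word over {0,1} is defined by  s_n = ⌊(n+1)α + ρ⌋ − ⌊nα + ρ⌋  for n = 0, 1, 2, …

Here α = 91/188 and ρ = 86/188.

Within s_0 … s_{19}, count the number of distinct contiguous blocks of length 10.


t_n = ⌊(n·91+86)/188⌋ for n = 0 … 20:
  n=0…9: ⌊86/188⌋=0 ⌊177/188⌋=0 ⌊268/188⌋=1 ⌊359/188⌋=1 ⌊450/188⌋=2 ⌊541/188⌋=2 ⌊632/188⌋=3 ⌊723/188⌋=3 ⌊814/188⌋=4 ⌊905/188⌋=4
  n=10…19: ⌊996/188⌋=5 ⌊1087/188⌋=5 ⌊1178/188⌋=6 ⌊1269/188⌋=6 ⌊1360/188⌋=7 ⌊1451/188⌋=7 ⌊1542/188⌋=8 ⌊1633/188⌋=8 ⌊1724/188⌋=9 ⌊1815/188⌋=9
  n=20: ⌊1906/188⌋=10
s_n = t_(n+1) − t_n for n = 0 … 19 gives
prefix = 01010101010101010101
slide a length-10 window over [0..9] … [10..19] (11 windows); first occurrence of each distinct factor:
  [  0..  9] 0101010101
  [  1.. 10] 1010101010
  (the other 9 windows repeat one of these)
distinct factors: {0101010101, 1010101010}
count = 2  (Sturmian bound for length 10 is 11)

2


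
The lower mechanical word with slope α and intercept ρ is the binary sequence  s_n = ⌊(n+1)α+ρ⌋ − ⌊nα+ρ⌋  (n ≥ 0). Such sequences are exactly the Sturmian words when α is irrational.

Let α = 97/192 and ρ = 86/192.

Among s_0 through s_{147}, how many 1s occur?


75

#1s = Σ_{n=0}^{147} s_n = Σ_{n=0}^{147} (⌊(n+1)α+ρ⌋ − ⌊nα+ρ⌋)
the sum telescopes: every ⌊nα+ρ⌋ with 0 < n < 148 appears once with + and once with −, leaving ⌊148α+ρ⌋ − ⌊0·α+ρ⌋
148α + ρ = (148·97 + 86) / 192 = 14442/192
ρ = 86/192
⌊14442/192⌋ = 75,  ⌊86/192⌋ = 0
#1s = 75 − 0 = 75


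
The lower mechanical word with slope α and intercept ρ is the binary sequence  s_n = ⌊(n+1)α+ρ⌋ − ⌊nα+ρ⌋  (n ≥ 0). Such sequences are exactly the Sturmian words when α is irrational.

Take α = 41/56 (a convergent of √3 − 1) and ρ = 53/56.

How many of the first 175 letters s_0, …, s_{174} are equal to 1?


129

#1s = Σ_{n=0}^{174} s_n = Σ_{n=0}^{174} (⌊(n+1)α+ρ⌋ − ⌊nα+ρ⌋)
the sum telescopes: every ⌊nα+ρ⌋ with 0 < n < 175 appears once with + and once with −, leaving ⌊175α+ρ⌋ − ⌊0·α+ρ⌋
175α + ρ = (175·41 + 53) / 56 = 7228/56
ρ = 53/56
⌊7228/56⌋ = 129,  ⌊53/56⌋ = 0
#1s = 129 − 0 = 129


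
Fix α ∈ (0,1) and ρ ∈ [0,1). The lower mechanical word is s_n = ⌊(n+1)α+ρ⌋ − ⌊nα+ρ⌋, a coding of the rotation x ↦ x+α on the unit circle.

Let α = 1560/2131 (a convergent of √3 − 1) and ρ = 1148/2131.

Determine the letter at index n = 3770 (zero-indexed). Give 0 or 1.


1

(n+1)α + ρ = (3771·1560 + 1148) / 2131 = 5883908/2131
nα + ρ     = (3770·1560 + 1148) / 2131 = 5882348/2131
⌊5883908/2131⌋ = 2761,  ⌊5882348/2131⌋ = 2760
s_{3770} = 2761 − 2760 = 1


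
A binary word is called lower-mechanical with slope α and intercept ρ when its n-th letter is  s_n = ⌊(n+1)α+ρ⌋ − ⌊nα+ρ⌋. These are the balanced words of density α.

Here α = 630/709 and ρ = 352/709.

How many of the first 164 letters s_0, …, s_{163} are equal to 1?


#1s = Σ_{n=0}^{163} s_n = Σ_{n=0}^{163} (⌊(n+1)α+ρ⌋ − ⌊nα+ρ⌋)
the sum telescopes: every ⌊nα+ρ⌋ with 0 < n < 164 appears once with + and once with −, leaving ⌊164α+ρ⌋ − ⌊0·α+ρ⌋
164α + ρ = (164·630 + 352) / 709 = 103672/709
ρ = 352/709
⌊103672/709⌋ = 146,  ⌊352/709⌋ = 0
#1s = 146 − 0 = 146

146


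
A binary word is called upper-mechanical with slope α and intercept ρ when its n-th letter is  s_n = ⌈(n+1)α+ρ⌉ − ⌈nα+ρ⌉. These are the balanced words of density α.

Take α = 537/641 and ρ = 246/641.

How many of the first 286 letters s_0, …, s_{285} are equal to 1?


#1s = Σ_{n=0}^{285} s_n = Σ_{n=0}^{285} (⌈(n+1)α+ρ⌉ − ⌈nα+ρ⌉)
the sum telescopes: every ⌈nα+ρ⌉ with 0 < n < 286 appears once with + and once with −, leaving ⌈286α+ρ⌉ − ⌈0·α+ρ⌉
286α + ρ = (286·537 + 246) / 641 = 153828/641
ρ = 246/641
⌈153828/641⌉ = 240,  ⌈246/641⌉ = 1
#1s = 240 − 1 = 239

239


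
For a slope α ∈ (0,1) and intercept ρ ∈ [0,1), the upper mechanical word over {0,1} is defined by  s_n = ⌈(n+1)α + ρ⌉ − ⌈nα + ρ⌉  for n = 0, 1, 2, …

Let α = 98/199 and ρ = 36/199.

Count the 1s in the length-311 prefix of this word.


153

#1s = Σ_{n=0}^{310} s_n = Σ_{n=0}^{310} (⌈(n+1)α+ρ⌉ − ⌈nα+ρ⌉)
the sum telescopes: every ⌈nα+ρ⌉ with 0 < n < 311 appears once with + and once with −, leaving ⌈311α+ρ⌉ − ⌈0·α+ρ⌉
311α + ρ = (311·98 + 36) / 199 = 30514/199
ρ = 36/199
⌈30514/199⌉ = 154,  ⌈36/199⌉ = 1
#1s = 154 − 1 = 153


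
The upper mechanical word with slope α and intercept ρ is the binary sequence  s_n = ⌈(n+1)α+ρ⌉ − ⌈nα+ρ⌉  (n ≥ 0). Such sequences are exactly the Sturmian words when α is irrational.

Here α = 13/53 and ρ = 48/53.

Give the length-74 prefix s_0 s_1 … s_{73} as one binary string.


10001000100010001000100010001000010001000100010001000100010001000100010001

n=0: ⌈(1·13+48)/53⌉ − ⌈(0·13+48)/53⌉ = ⌈61/53⌉ − ⌈48/53⌉ = 2 − 1 = 1
n=1: ⌈(2·13+48)/53⌉ − ⌈(1·13+48)/53⌉ = ⌈74/53⌉ − ⌈61/53⌉ = 2 − 2 = 0
n=2: ⌈(3·13+48)/53⌉ − ⌈(2·13+48)/53⌉ = ⌈87/53⌉ − ⌈74/53⌉ = 2 − 2 = 0
n=3: ⌈(4·13+48)/53⌉ − ⌈(3·13+48)/53⌉ = ⌈100/53⌉ − ⌈87/53⌉ = 2 − 2 = 0
n=4: ⌈(5·13+48)/53⌉ − ⌈(4·13+48)/53⌉ = ⌈113/53⌉ − ⌈100/53⌉ = 3 − 2 = 1
n=5: ⌈(6·13+48)/53⌉ − ⌈(5·13+48)/53⌉ = ⌈126/53⌉ − ⌈113/53⌉ = 3 − 3 = 0
n=6: ⌈(7·13+48)/53⌉ − ⌈(6·13+48)/53⌉ = ⌈139/53⌉ − ⌈126/53⌉ = 3 − 3 = 0
n=7: ⌈(8·13+48)/53⌉ − ⌈(7·13+48)/53⌉ = ⌈152/53⌉ − ⌈139/53⌉ = 3 − 3 = 0
n=8: ⌈(9·13+48)/53⌉ − ⌈(8·13+48)/53⌉ = ⌈165/53⌉ − ⌈152/53⌉ = 4 − 3 = 1
n=9: ⌈(10·13+48)/53⌉ − ⌈(9·13+48)/53⌉ = ⌈178/53⌉ − ⌈165/53⌉ = 4 − 4 = 0
n=10: ⌈(11·13+48)/53⌉ − ⌈(10·13+48)/53⌉ = ⌈191/53⌉ − ⌈178/53⌉ = 4 − 4 = 0
n=11: ⌈(12·13+48)/53⌉ − ⌈(11·13+48)/53⌉ = ⌈204/53⌉ − ⌈191/53⌉ = 4 − 4 = 0
n=12: ⌈(13·13+48)/53⌉ − ⌈(12·13+48)/53⌉ = ⌈217/53⌉ − ⌈204/53⌉ = 5 − 4 = 1
n=13: ⌈(14·13+48)/53⌉ − ⌈(13·13+48)/53⌉ = ⌈230/53⌉ − ⌈217/53⌉ = 5 − 5 = 0
n=14: ⌈(15·13+48)/53⌉ − ⌈(14·13+48)/53⌉ = ⌈243/53⌉ − ⌈230/53⌉ = 5 − 5 = 0
n=15: ⌈(16·13+48)/53⌉ − ⌈(15·13+48)/53⌉ = ⌈256/53⌉ − ⌈243/53⌉ = 5 − 5 = 0
n=16: ⌈(17·13+48)/53⌉ − ⌈(16·13+48)/53⌉ = ⌈269/53⌉ − ⌈256/53⌉ = 6 − 5 = 1
n=17: ⌈(18·13+48)/53⌉ − ⌈(17·13+48)/53⌉ = ⌈282/53⌉ − ⌈269/53⌉ = 6 − 6 = 0
n=18: ⌈(19·13+48)/53⌉ − ⌈(18·13+48)/53⌉ = ⌈295/53⌉ − ⌈282/53⌉ = 6 − 6 = 0
n=19: ⌈(20·13+48)/53⌉ − ⌈(19·13+48)/53⌉ = ⌈308/53⌉ − ⌈295/53⌉ = 6 − 6 = 0
n=20: ⌈(21·13+48)/53⌉ − ⌈(20·13+48)/53⌉ = ⌈321/53⌉ − ⌈308/53⌉ = 7 − 6 = 1
n=21: ⌈(22·13+48)/53⌉ − ⌈(21·13+48)/53⌉ = ⌈334/53⌉ − ⌈321/53⌉ = 7 − 7 = 0
n=22: ⌈(23·13+48)/53⌉ − ⌈(22·13+48)/53⌉ = ⌈347/53⌉ − ⌈334/53⌉ = 7 − 7 = 0
n=23: ⌈(24·13+48)/53⌉ − ⌈(23·13+48)/53⌉ = ⌈360/53⌉ − ⌈347/53⌉ = 7 − 7 = 0
n=24: ⌈(25·13+48)/53⌉ − ⌈(24·13+48)/53⌉ = ⌈373/53⌉ − ⌈360/53⌉ = 8 − 7 = 1
n=25: ⌈(26·13+48)/53⌉ − ⌈(25·13+48)/53⌉ = ⌈386/53⌉ − ⌈373/53⌉ = 8 − 8 = 0
n=26: ⌈(27·13+48)/53⌉ − ⌈(26·13+48)/53⌉ = ⌈399/53⌉ − ⌈386/53⌉ = 8 − 8 = 0
n=27: ⌈(28·13+48)/53⌉ − ⌈(27·13+48)/53⌉ = ⌈412/53⌉ − ⌈399/53⌉ = 8 − 8 = 0
n=28: ⌈(29·13+48)/53⌉ − ⌈(28·13+48)/53⌉ = ⌈425/53⌉ − ⌈412/53⌉ = 9 − 8 = 1
n=29: ⌈(30·13+48)/53⌉ − ⌈(29·13+48)/53⌉ = ⌈438/53⌉ − ⌈425/53⌉ = 9 − 9 = 0
n=30: ⌈(31·13+48)/53⌉ − ⌈(30·13+48)/53⌉ = ⌈451/53⌉ − ⌈438/53⌉ = 9 − 9 = 0
n=31: ⌈(32·13+48)/53⌉ − ⌈(31·13+48)/53⌉ = ⌈464/53⌉ − ⌈451/53⌉ = 9 − 9 = 0
n=32: ⌈(33·13+48)/53⌉ − ⌈(32·13+48)/53⌉ = ⌈477/53⌉ − ⌈464/53⌉ = 9 − 9 = 0
n=33: ⌈(34·13+48)/53⌉ − ⌈(33·13+48)/53⌉ = ⌈490/53⌉ − ⌈477/53⌉ = 10 − 9 = 1
n=34: ⌈(35·13+48)/53⌉ − ⌈(34·13+48)/53⌉ = ⌈503/53⌉ − ⌈490/53⌉ = 10 − 10 = 0
n=35: ⌈(36·13+48)/53⌉ − ⌈(35·13+48)/53⌉ = ⌈516/53⌉ − ⌈503/53⌉ = 10 − 10 = 0
n=36: ⌈(37·13+48)/53⌉ − ⌈(36·13+48)/53⌉ = ⌈529/53⌉ − ⌈516/53⌉ = 10 − 10 = 0
n=37: ⌈(38·13+48)/53⌉ − ⌈(37·13+48)/53⌉ = ⌈542/53⌉ − ⌈529/53⌉ = 11 − 10 = 1
n=38: ⌈(39·13+48)/53⌉ − ⌈(38·13+48)/53⌉ = ⌈555/53⌉ − ⌈542/53⌉ = 11 − 11 = 0
n=39: ⌈(40·13+48)/53⌉ − ⌈(39·13+48)/53⌉ = ⌈568/53⌉ − ⌈555/53⌉ = 11 − 11 = 0
n=40: ⌈(41·13+48)/53⌉ − ⌈(40·13+48)/53⌉ = ⌈581/53⌉ − ⌈568/53⌉ = 11 − 11 = 0
n=41: ⌈(42·13+48)/53⌉ − ⌈(41·13+48)/53⌉ = ⌈594/53⌉ − ⌈581/53⌉ = 12 − 11 = 1
n=42: ⌈(43·13+48)/53⌉ − ⌈(42·13+48)/53⌉ = ⌈607/53⌉ − ⌈594/53⌉ = 12 − 12 = 0
n=43: ⌈(44·13+48)/53⌉ − ⌈(43·13+48)/53⌉ = ⌈620/53⌉ − ⌈607/53⌉ = 12 − 12 = 0
n=44: ⌈(45·13+48)/53⌉ − ⌈(44·13+48)/53⌉ = ⌈633/53⌉ − ⌈620/53⌉ = 12 − 12 = 0
n=45: ⌈(46·13+48)/53⌉ − ⌈(45·13+48)/53⌉ = ⌈646/53⌉ − ⌈633/53⌉ = 13 − 12 = 1
n=46: ⌈(47·13+48)/53⌉ − ⌈(46·13+48)/53⌉ = ⌈659/53⌉ − ⌈646/53⌉ = 13 − 13 = 0
n=47: ⌈(48·13+48)/53⌉ − ⌈(47·13+48)/53⌉ = ⌈672/53⌉ − ⌈659/53⌉ = 13 − 13 = 0
n=48: ⌈(49·13+48)/53⌉ − ⌈(48·13+48)/53⌉ = ⌈685/53⌉ − ⌈672/53⌉ = 13 − 13 = 0
n=49: ⌈(50·13+48)/53⌉ − ⌈(49·13+48)/53⌉ = ⌈698/53⌉ − ⌈685/53⌉ = 14 − 13 = 1
n=50: ⌈(51·13+48)/53⌉ − ⌈(50·13+48)/53⌉ = ⌈711/53⌉ − ⌈698/53⌉ = 14 − 14 = 0
n=51: ⌈(52·13+48)/53⌉ − ⌈(51·13+48)/53⌉ = ⌈724/53⌉ − ⌈711/53⌉ = 14 − 14 = 0
n=52: ⌈(53·13+48)/53⌉ − ⌈(52·13+48)/53⌉ = ⌈737/53⌉ − ⌈724/53⌉ = 14 − 14 = 0
n=53: ⌈(54·13+48)/53⌉ − ⌈(53·13+48)/53⌉ = ⌈750/53⌉ − ⌈737/53⌉ = 15 − 14 = 1
n=54: ⌈(55·13+48)/53⌉ − ⌈(54·13+48)/53⌉ = ⌈763/53⌉ − ⌈750/53⌉ = 15 − 15 = 0
n=55: ⌈(56·13+48)/53⌉ − ⌈(55·13+48)/53⌉ = ⌈776/53⌉ − ⌈763/53⌉ = 15 − 15 = 0
n=56: ⌈(57·13+48)/53⌉ − ⌈(56·13+48)/53⌉ = ⌈789/53⌉ − ⌈776/53⌉ = 15 − 15 = 0
n=57: ⌈(58·13+48)/53⌉ − ⌈(57·13+48)/53⌉ = ⌈802/53⌉ − ⌈789/53⌉ = 16 − 15 = 1
n=58: ⌈(59·13+48)/53⌉ − ⌈(58·13+48)/53⌉ = ⌈815/53⌉ − ⌈802/53⌉ = 16 − 16 = 0
n=59: ⌈(60·13+48)/53⌉ − ⌈(59·13+48)/53⌉ = ⌈828/53⌉ − ⌈815/53⌉ = 16 − 16 = 0
n=60: ⌈(61·13+48)/53⌉ − ⌈(60·13+48)/53⌉ = ⌈841/53⌉ − ⌈828/53⌉ = 16 − 16 = 0
n=61: ⌈(62·13+48)/53⌉ − ⌈(61·13+48)/53⌉ = ⌈854/53⌉ − ⌈841/53⌉ = 17 − 16 = 1
n=62: ⌈(63·13+48)/53⌉ − ⌈(62·13+48)/53⌉ = ⌈867/53⌉ − ⌈854/53⌉ = 17 − 17 = 0
n=63: ⌈(64·13+48)/53⌉ − ⌈(63·13+48)/53⌉ = ⌈880/53⌉ − ⌈867/53⌉ = 17 − 17 = 0
n=64: ⌈(65·13+48)/53⌉ − ⌈(64·13+48)/53⌉ = ⌈893/53⌉ − ⌈880/53⌉ = 17 − 17 = 0
n=65: ⌈(66·13+48)/53⌉ − ⌈(65·13+48)/53⌉ = ⌈906/53⌉ − ⌈893/53⌉ = 18 − 17 = 1
n=66: ⌈(67·13+48)/53⌉ − ⌈(66·13+48)/53⌉ = ⌈919/53⌉ − ⌈906/53⌉ = 18 − 18 = 0
n=67: ⌈(68·13+48)/53⌉ − ⌈(67·13+48)/53⌉ = ⌈932/53⌉ − ⌈919/53⌉ = 18 − 18 = 0
n=68: ⌈(69·13+48)/53⌉ − ⌈(68·13+48)/53⌉ = ⌈945/53⌉ − ⌈932/53⌉ = 18 − 18 = 0
n=69: ⌈(70·13+48)/53⌉ − ⌈(69·13+48)/53⌉ = ⌈958/53⌉ − ⌈945/53⌉ = 19 − 18 = 1
n=70: ⌈(71·13+48)/53⌉ − ⌈(70·13+48)/53⌉ = ⌈971/53⌉ − ⌈958/53⌉ = 19 − 19 = 0
n=71: ⌈(72·13+48)/53⌉ − ⌈(71·13+48)/53⌉ = ⌈984/53⌉ − ⌈971/53⌉ = 19 − 19 = 0
n=72: ⌈(73·13+48)/53⌉ − ⌈(72·13+48)/53⌉ = ⌈997/53⌉ − ⌈984/53⌉ = 19 − 19 = 0
n=73: ⌈(74·13+48)/53⌉ − ⌈(73·13+48)/53⌉ = ⌈1010/53⌉ − ⌈997/53⌉ = 20 − 19 = 1


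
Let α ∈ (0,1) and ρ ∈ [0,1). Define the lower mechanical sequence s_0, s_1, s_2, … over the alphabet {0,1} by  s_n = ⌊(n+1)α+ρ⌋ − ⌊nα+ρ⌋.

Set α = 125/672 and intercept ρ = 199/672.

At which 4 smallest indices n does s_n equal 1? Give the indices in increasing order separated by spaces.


n=0: ⌊324/672⌋−⌊199/672⌋ = 0−0 = 0
n=1: ⌊449/672⌋−⌊324/672⌋ = 0−0 = 0
n=2: ⌊574/672⌋−⌊449/672⌋ = 0−0 = 0
n=3: ⌊699/672⌋−⌊574/672⌋ = 1−0 = 1  ← one
n=4: ⌊824/672⌋−⌊699/672⌋ = 1−1 = 0
n=5: ⌊949/672⌋−⌊824/672⌋ = 1−1 = 0
n=6: ⌊1074/672⌋−⌊949/672⌋ = 1−1 = 0
n=7: ⌊1199/672⌋−⌊1074/672⌋ = 1−1 = 0
n=8: ⌊1324/672⌋−⌊1199/672⌋ = 1−1 = 0
n=9: ⌊1449/672⌋−⌊1324/672⌋ = 2−1 = 1  ← one
n=10: ⌊1574/672⌋−⌊1449/672⌋ = 2−2 = 0
n=11: ⌊1699/672⌋−⌊1574/672⌋ = 2−2 = 0
n=12: ⌊1824/672⌋−⌊1699/672⌋ = 2−2 = 0
n=13: ⌊1949/672⌋−⌊1824/672⌋ = 2−2 = 0
n=14: ⌊2074/672⌋−⌊1949/672⌋ = 3−2 = 1  ← one
n=15: ⌊2199/672⌋−⌊2074/672⌋ = 3−3 = 0
n=16: ⌊2324/672⌋−⌊2199/672⌋ = 3−3 = 0
n=17: ⌊2449/672⌋−⌊2324/672⌋ = 3−3 = 0
n=18: ⌊2574/672⌋−⌊2449/672⌋ = 3−3 = 0
n=19: ⌊2699/672⌋−⌊2574/672⌋ = 4−3 = 1  ← one
positions of the first 4 ones: 3 9 14 19

3 9 14 19


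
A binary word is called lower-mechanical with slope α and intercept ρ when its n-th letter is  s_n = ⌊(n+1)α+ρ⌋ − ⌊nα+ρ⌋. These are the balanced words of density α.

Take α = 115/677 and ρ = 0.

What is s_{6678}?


0

(n+1)α + ρ = (6679·115) / 677 = 768085/677
nα + ρ     = (6678·115) / 677 = 767970/677
⌊768085/677⌋ = 1134,  ⌊767970/677⌋ = 1134
s_{6678} = 1134 − 1134 = 0


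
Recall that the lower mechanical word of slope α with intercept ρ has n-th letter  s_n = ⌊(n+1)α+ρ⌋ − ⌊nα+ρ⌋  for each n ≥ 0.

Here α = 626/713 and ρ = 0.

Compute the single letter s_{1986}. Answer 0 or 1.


(n+1)α + ρ = (1987·626) / 713 = 1243862/713
nα + ρ     = (1986·626) / 713 = 1243236/713
⌊1243862/713⌋ = 1744,  ⌊1243236/713⌋ = 1743
s_{1986} = 1744 − 1743 = 1

1


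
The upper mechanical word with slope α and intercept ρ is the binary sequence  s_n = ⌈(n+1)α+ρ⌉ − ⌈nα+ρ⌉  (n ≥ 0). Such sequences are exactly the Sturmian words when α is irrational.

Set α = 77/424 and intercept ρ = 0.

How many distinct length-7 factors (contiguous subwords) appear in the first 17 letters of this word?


8

t_n = ⌈(n·77)/424⌉ for n = 0 … 17:
  n=0…9: ⌈0/424⌉=0 ⌈77/424⌉=1 ⌈154/424⌉=1 ⌈231/424⌉=1 ⌈308/424⌉=1 ⌈385/424⌉=1 ⌈462/424⌉=2 ⌈539/424⌉=2 ⌈616/424⌉=2 ⌈693/424⌉=2
  n=10…17: ⌈770/424⌉=2 ⌈847/424⌉=2 ⌈924/424⌉=3 ⌈1001/424⌉=3 ⌈1078/424⌉=3 ⌈1155/424⌉=3 ⌈1232/424⌉=3 ⌈1309/424⌉=4
s_n = t_(n+1) − t_n for n = 0 … 16 gives
prefix = 10000100000100001
slide a length-7 window over [0..6] … [10..16] (11 windows); first occurrence of each distinct factor:
  [  0..  6] 1000010
  [  1..  7] 0000100
  [  2..  8] 0001000
  [  3..  9] 0010000
  [  4.. 10] 0100000
  [  5.. 11] 1000001
  [  6.. 12] 0000010
  [ 10.. 16] 0100001
  (the other 3 windows repeat one of these)
distinct factors: {0000010, 0000100, 0001000, 0010000, 0100000, 0100001, 1000001, 1000010}
count = 8  (Sturmian bound for length 7 is 8)


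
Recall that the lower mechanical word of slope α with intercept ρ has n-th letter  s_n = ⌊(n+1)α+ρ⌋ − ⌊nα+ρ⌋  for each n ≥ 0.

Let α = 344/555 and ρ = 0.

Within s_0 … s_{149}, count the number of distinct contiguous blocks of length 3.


4

t_n = ⌊(n·344)/555⌋ for n = 0 … 150:
  n=0…9: ⌊0/555⌋=0 ⌊344/555⌋=0 ⌊688/555⌋=1 ⌊1032/555⌋=1 ⌊1376/555⌋=2 ⌊1720/555⌋=3 ⌊2064/555⌋=3 ⌊2408/555⌋=4 ⌊2752/555⌋=4 ⌊3096/555⌋=5
  n=10…19: ⌊3440/555⌋=6 ⌊3784/555⌋=6 ⌊4128/555⌋=7 ⌊4472/555⌋=8 ⌊4816/555⌋=8 ⌊5160/555⌋=9 ⌊5504/555⌋=9 ⌊5848/555⌋=10 ⌊6192/555⌋=11 ⌊6536/555⌋=11
  n=20…29: ⌊6880/555⌋=12 ⌊7224/555⌋=13 ⌊7568/555⌋=13 ⌊7912/555⌋=14 ⌊8256/555⌋=14 ⌊8600/555⌋=15 ⌊8944/555⌋=16 ⌊9288/555⌋=16 ⌊9632/555⌋=17 ⌊9976/555⌋=17
  n=30…39: ⌊10320/555⌋=18 ⌊10664/555⌋=19 ⌊11008/555⌋=19 ⌊11352/555⌋=20 ⌊11696/555⌋=21 ⌊12040/555⌋=21 ⌊12384/555⌋=22 ⌊12728/555⌋=22 ⌊13072/555⌋=23 ⌊13416/555⌋=24
  n=40…49: ⌊13760/555⌋=24 ⌊14104/555⌋=25 ⌊14448/555⌋=26 ⌊14792/555⌋=26 ⌊15136/555⌋=27 ⌊15480/555⌋=27 ⌊15824/555⌋=28 ⌊16168/555⌋=29 ⌊16512/555⌋=29 ⌊16856/555⌋=30
  n=50…59: ⌊17200/555⌋=30 ⌊17544/555⌋=31 ⌊17888/555⌋=32 ⌊18232/555⌋=32 ⌊18576/555⌋=33 ⌊18920/555⌋=34 ⌊19264/555⌋=34 ⌊19608/555⌋=35 ⌊19952/555⌋=35 ⌊20296/555⌋=36
  n=60…69: ⌊20640/555⌋=37 ⌊20984/555⌋=37 ⌊21328/555⌋=38 ⌊21672/555⌋=39 ⌊22016/555⌋=39 ⌊22360/555⌋=40 ⌊22704/555⌋=40 ⌊23048/555⌋=41 ⌊23392/555⌋=42 ⌊23736/555⌋=42
  n=70…79: ⌊24080/555⌋=43 ⌊24424/555⌋=44 ⌊24768/555⌋=44 ⌊25112/555⌋=45 ⌊25456/555⌋=45 ⌊25800/555⌋=46 ⌊26144/555⌋=47 ⌊26488/555⌋=47 ⌊26832/555⌋=48 ⌊27176/555⌋=48
  n=80…89: ⌊27520/555⌋=49 ⌊27864/555⌋=50 ⌊28208/555⌋=50 ⌊28552/555⌋=51 ⌊28896/555⌋=52 ⌊29240/555⌋=52 ⌊29584/555⌋=53 ⌊29928/555⌋=53 ⌊30272/555⌋=54 ⌊30616/555⌋=55
  n=90…99: ⌊30960/555⌋=55 ⌊31304/555⌋=56 ⌊31648/555⌋=57 ⌊31992/555⌋=57 ⌊32336/555⌋=58 ⌊32680/555⌋=58 ⌊33024/555⌋=59 ⌊33368/555⌋=60 ⌊33712/555⌋=60 ⌊34056/555⌋=61
  n=100…109: ⌊34400/555⌋=61 ⌊34744/555⌋=62 ⌊35088/555⌋=63 ⌊35432/555⌋=63 ⌊35776/555⌋=64 ⌊36120/555⌋=65 ⌊36464/555⌋=65 ⌊36808/555⌋=66 ⌊37152/555⌋=66 ⌊37496/555⌋=67
  n=110…119: ⌊37840/555⌋=68 ⌊38184/555⌋=68 ⌊38528/555⌋=69 ⌊38872/555⌋=70 ⌊39216/555⌋=70 ⌊39560/555⌋=71 ⌊39904/555⌋=71 ⌊40248/555⌋=72 ⌊40592/555⌋=73 ⌊40936/555⌋=73
  n=120…129: ⌊41280/555⌋=74 ⌊41624/555⌋=74 ⌊41968/555⌋=75 ⌊42312/555⌋=76 ⌊42656/555⌋=76 ⌊43000/555⌋=77 ⌊43344/555⌋=78 ⌊43688/555⌋=78 ⌊44032/555⌋=79 ⌊44376/555⌋=79
  n=130…139: ⌊44720/555⌋=80 ⌊45064/555⌋=81 ⌊45408/555⌋=81 ⌊45752/555⌋=82 ⌊46096/555⌋=83 ⌊46440/555⌋=83 ⌊46784/555⌋=84 ⌊47128/555⌋=84 ⌊47472/555⌋=85 ⌊47816/555⌋=86
  n=140…149: ⌊48160/555⌋=86 ⌊48504/555⌋=87 ⌊48848/555⌋=88 ⌊49192/555⌋=88 ⌊49536/555⌋=89 ⌊49880/555⌋=89 ⌊50224/555⌋=90 ⌊50568/555⌋=91 ⌊50912/555⌋=91 ⌊51256/555⌋=92
  n=150: ⌊51600/555⌋=92
s_n = t_(n+1) − t_n for n = 0 … 149 gives
prefix = 010110101101101011011010110101101101011011010110101101101011011010110110101101011011010110110101101011011010110110101101011011010110110101101101011010
slide a length-3 window over [0..2] … [147..149] (148 windows); first occurrence of each distinct factor:
  [  0..  2] 010
  [  1..  3] 101
  [  2..  4] 011
  [  3..  5] 110
  (the other 144 windows repeat one of these)
distinct factors: {010, 011, 101, 110}
count = 4  (Sturmian bound for length 3 is 4)


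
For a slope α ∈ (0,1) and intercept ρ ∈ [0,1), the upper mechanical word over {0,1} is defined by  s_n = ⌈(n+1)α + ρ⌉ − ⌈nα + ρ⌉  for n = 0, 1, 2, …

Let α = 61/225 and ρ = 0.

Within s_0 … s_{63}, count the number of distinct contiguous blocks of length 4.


5

t_n = ⌈(n·61)/225⌉ for n = 0 … 64:
  n=0…9: ⌈0/225⌉=0 ⌈61/225⌉=1 ⌈122/225⌉=1 ⌈183/225⌉=1 ⌈244/225⌉=2 ⌈305/225⌉=2 ⌈366/225⌉=2 ⌈427/225⌉=2 ⌈488/225⌉=3 ⌈549/225⌉=3
  n=10…19: ⌈610/225⌉=3 ⌈671/225⌉=3 ⌈732/225⌉=4 ⌈793/225⌉=4 ⌈854/225⌉=4 ⌈915/225⌉=5 ⌈976/225⌉=5 ⌈1037/225⌉=5 ⌈1098/225⌉=5 ⌈1159/225⌉=6
  n=20…29: ⌈1220/225⌉=6 ⌈1281/225⌉=6 ⌈1342/225⌉=6 ⌈1403/225⌉=7 ⌈1464/225⌉=7 ⌈1525/225⌉=7 ⌈1586/225⌉=8 ⌈1647/225⌉=8 ⌈1708/225⌉=8 ⌈1769/225⌉=8
  n=30…39: ⌈1830/225⌉=9 ⌈1891/225⌉=9 ⌈1952/225⌉=9 ⌈2013/225⌉=9 ⌈2074/225⌉=10 ⌈2135/225⌉=10 ⌈2196/225⌉=10 ⌈2257/225⌉=11 ⌈2318/225⌉=11 ⌈2379/225⌉=11
  n=40…49: ⌈2440/225⌉=11 ⌈2501/225⌉=12 ⌈2562/225⌉=12 ⌈2623/225⌉=12 ⌈2684/225⌉=12 ⌈2745/225⌉=13 ⌈2806/225⌉=13 ⌈2867/225⌉=13 ⌈2928/225⌉=14 ⌈2989/225⌉=14
  n=50…59: ⌈3050/225⌉=14 ⌈3111/225⌉=14 ⌈3172/225⌉=15 ⌈3233/225⌉=15 ⌈3294/225⌉=15 ⌈3355/225⌉=15 ⌈3416/225⌉=16 ⌈3477/225⌉=16 ⌈3538/225⌉=16 ⌈3599/225⌉=16
  n=60…64: ⌈3660/225⌉=17 ⌈3721/225⌉=17 ⌈3782/225⌉=17 ⌈3843/225⌉=18 ⌈3904/225⌉=18
s_n = t_(n+1) − t_n for n = 0 … 63 gives
prefix = 1001000100010010001000100100010001001000100010010001000100010010
slide a length-4 window over [0..3] … [60..63] (61 windows); first occurrence of each distinct factor:
  [  0..  3] 1001
  [  1..  4] 0010
  [  2..  5] 0100
  [  3..  6] 1000
  [  4..  7] 0001
  (the other 56 windows repeat one of these)
distinct factors: {0001, 0010, 0100, 1000, 1001}
count = 5  (Sturmian bound for length 4 is 5)


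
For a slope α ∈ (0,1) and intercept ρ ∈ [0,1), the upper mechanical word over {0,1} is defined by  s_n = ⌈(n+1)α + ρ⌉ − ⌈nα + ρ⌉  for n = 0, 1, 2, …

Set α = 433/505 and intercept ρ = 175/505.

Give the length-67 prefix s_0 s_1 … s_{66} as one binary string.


1101111110111111011111101111110111111011111101111110111111011111101

n=0: ⌈(1·433+175)/505⌉ − ⌈(0·433+175)/505⌉ = ⌈608/505⌉ − ⌈175/505⌉ = 2 − 1 = 1
n=1: ⌈(2·433+175)/505⌉ − ⌈(1·433+175)/505⌉ = ⌈1041/505⌉ − ⌈608/505⌉ = 3 − 2 = 1
n=2: ⌈(3·433+175)/505⌉ − ⌈(2·433+175)/505⌉ = ⌈1474/505⌉ − ⌈1041/505⌉ = 3 − 3 = 0
n=3: ⌈(4·433+175)/505⌉ − ⌈(3·433+175)/505⌉ = ⌈1907/505⌉ − ⌈1474/505⌉ = 4 − 3 = 1
n=4: ⌈(5·433+175)/505⌉ − ⌈(4·433+175)/505⌉ = ⌈2340/505⌉ − ⌈1907/505⌉ = 5 − 4 = 1
n=5: ⌈(6·433+175)/505⌉ − ⌈(5·433+175)/505⌉ = ⌈2773/505⌉ − ⌈2340/505⌉ = 6 − 5 = 1
n=6: ⌈(7·433+175)/505⌉ − ⌈(6·433+175)/505⌉ = ⌈3206/505⌉ − ⌈2773/505⌉ = 7 − 6 = 1
n=7: ⌈(8·433+175)/505⌉ − ⌈(7·433+175)/505⌉ = ⌈3639/505⌉ − ⌈3206/505⌉ = 8 − 7 = 1
n=8: ⌈(9·433+175)/505⌉ − ⌈(8·433+175)/505⌉ = ⌈4072/505⌉ − ⌈3639/505⌉ = 9 − 8 = 1
n=9: ⌈(10·433+175)/505⌉ − ⌈(9·433+175)/505⌉ = ⌈4505/505⌉ − ⌈4072/505⌉ = 9 − 9 = 0
n=10: ⌈(11·433+175)/505⌉ − ⌈(10·433+175)/505⌉ = ⌈4938/505⌉ − ⌈4505/505⌉ = 10 − 9 = 1
n=11: ⌈(12·433+175)/505⌉ − ⌈(11·433+175)/505⌉ = ⌈5371/505⌉ − ⌈4938/505⌉ = 11 − 10 = 1
n=12: ⌈(13·433+175)/505⌉ − ⌈(12·433+175)/505⌉ = ⌈5804/505⌉ − ⌈5371/505⌉ = 12 − 11 = 1
n=13: ⌈(14·433+175)/505⌉ − ⌈(13·433+175)/505⌉ = ⌈6237/505⌉ − ⌈5804/505⌉ = 13 − 12 = 1
n=14: ⌈(15·433+175)/505⌉ − ⌈(14·433+175)/505⌉ = ⌈6670/505⌉ − ⌈6237/505⌉ = 14 − 13 = 1
n=15: ⌈(16·433+175)/505⌉ − ⌈(15·433+175)/505⌉ = ⌈7103/505⌉ − ⌈6670/505⌉ = 15 − 14 = 1
n=16: ⌈(17·433+175)/505⌉ − ⌈(16·433+175)/505⌉ = ⌈7536/505⌉ − ⌈7103/505⌉ = 15 − 15 = 0
n=17: ⌈(18·433+175)/505⌉ − ⌈(17·433+175)/505⌉ = ⌈7969/505⌉ − ⌈7536/505⌉ = 16 − 15 = 1
n=18: ⌈(19·433+175)/505⌉ − ⌈(18·433+175)/505⌉ = ⌈8402/505⌉ − ⌈7969/505⌉ = 17 − 16 = 1
n=19: ⌈(20·433+175)/505⌉ − ⌈(19·433+175)/505⌉ = ⌈8835/505⌉ − ⌈8402/505⌉ = 18 − 17 = 1
n=20: ⌈(21·433+175)/505⌉ − ⌈(20·433+175)/505⌉ = ⌈9268/505⌉ − ⌈8835/505⌉ = 19 − 18 = 1
n=21: ⌈(22·433+175)/505⌉ − ⌈(21·433+175)/505⌉ = ⌈9701/505⌉ − ⌈9268/505⌉ = 20 − 19 = 1
n=22: ⌈(23·433+175)/505⌉ − ⌈(22·433+175)/505⌉ = ⌈10134/505⌉ − ⌈9701/505⌉ = 21 − 20 = 1
n=23: ⌈(24·433+175)/505⌉ − ⌈(23·433+175)/505⌉ = ⌈10567/505⌉ − ⌈10134/505⌉ = 21 − 21 = 0
n=24: ⌈(25·433+175)/505⌉ − ⌈(24·433+175)/505⌉ = ⌈11000/505⌉ − ⌈10567/505⌉ = 22 − 21 = 1
n=25: ⌈(26·433+175)/505⌉ − ⌈(25·433+175)/505⌉ = ⌈11433/505⌉ − ⌈11000/505⌉ = 23 − 22 = 1
n=26: ⌈(27·433+175)/505⌉ − ⌈(26·433+175)/505⌉ = ⌈11866/505⌉ − ⌈11433/505⌉ = 24 − 23 = 1
n=27: ⌈(28·433+175)/505⌉ − ⌈(27·433+175)/505⌉ = ⌈12299/505⌉ − ⌈11866/505⌉ = 25 − 24 = 1
n=28: ⌈(29·433+175)/505⌉ − ⌈(28·433+175)/505⌉ = ⌈12732/505⌉ − ⌈12299/505⌉ = 26 − 25 = 1
n=29: ⌈(30·433+175)/505⌉ − ⌈(29·433+175)/505⌉ = ⌈13165/505⌉ − ⌈12732/505⌉ = 27 − 26 = 1
n=30: ⌈(31·433+175)/505⌉ − ⌈(30·433+175)/505⌉ = ⌈13598/505⌉ − ⌈13165/505⌉ = 27 − 27 = 0
n=31: ⌈(32·433+175)/505⌉ − ⌈(31·433+175)/505⌉ = ⌈14031/505⌉ − ⌈13598/505⌉ = 28 − 27 = 1
n=32: ⌈(33·433+175)/505⌉ − ⌈(32·433+175)/505⌉ = ⌈14464/505⌉ − ⌈14031/505⌉ = 29 − 28 = 1
n=33: ⌈(34·433+175)/505⌉ − ⌈(33·433+175)/505⌉ = ⌈14897/505⌉ − ⌈14464/505⌉ = 30 − 29 = 1
n=34: ⌈(35·433+175)/505⌉ − ⌈(34·433+175)/505⌉ = ⌈15330/505⌉ − ⌈14897/505⌉ = 31 − 30 = 1
n=35: ⌈(36·433+175)/505⌉ − ⌈(35·433+175)/505⌉ = ⌈15763/505⌉ − ⌈15330/505⌉ = 32 − 31 = 1
n=36: ⌈(37·433+175)/505⌉ − ⌈(36·433+175)/505⌉ = ⌈16196/505⌉ − ⌈15763/505⌉ = 33 − 32 = 1
n=37: ⌈(38·433+175)/505⌉ − ⌈(37·433+175)/505⌉ = ⌈16629/505⌉ − ⌈16196/505⌉ = 33 − 33 = 0
n=38: ⌈(39·433+175)/505⌉ − ⌈(38·433+175)/505⌉ = ⌈17062/505⌉ − ⌈16629/505⌉ = 34 − 33 = 1
n=39: ⌈(40·433+175)/505⌉ − ⌈(39·433+175)/505⌉ = ⌈17495/505⌉ − ⌈17062/505⌉ = 35 − 34 = 1
n=40: ⌈(41·433+175)/505⌉ − ⌈(40·433+175)/505⌉ = ⌈17928/505⌉ − ⌈17495/505⌉ = 36 − 35 = 1
n=41: ⌈(42·433+175)/505⌉ − ⌈(41·433+175)/505⌉ = ⌈18361/505⌉ − ⌈17928/505⌉ = 37 − 36 = 1
n=42: ⌈(43·433+175)/505⌉ − ⌈(42·433+175)/505⌉ = ⌈18794/505⌉ − ⌈18361/505⌉ = 38 − 37 = 1
n=43: ⌈(44·433+175)/505⌉ − ⌈(43·433+175)/505⌉ = ⌈19227/505⌉ − ⌈18794/505⌉ = 39 − 38 = 1
n=44: ⌈(45·433+175)/505⌉ − ⌈(44·433+175)/505⌉ = ⌈19660/505⌉ − ⌈19227/505⌉ = 39 − 39 = 0
n=45: ⌈(46·433+175)/505⌉ − ⌈(45·433+175)/505⌉ = ⌈20093/505⌉ − ⌈19660/505⌉ = 40 − 39 = 1
n=46: ⌈(47·433+175)/505⌉ − ⌈(46·433+175)/505⌉ = ⌈20526/505⌉ − ⌈20093/505⌉ = 41 − 40 = 1
n=47: ⌈(48·433+175)/505⌉ − ⌈(47·433+175)/505⌉ = ⌈20959/505⌉ − ⌈20526/505⌉ = 42 − 41 = 1
n=48: ⌈(49·433+175)/505⌉ − ⌈(48·433+175)/505⌉ = ⌈21392/505⌉ − ⌈20959/505⌉ = 43 − 42 = 1
n=49: ⌈(50·433+175)/505⌉ − ⌈(49·433+175)/505⌉ = ⌈21825/505⌉ − ⌈21392/505⌉ = 44 − 43 = 1
n=50: ⌈(51·433+175)/505⌉ − ⌈(50·433+175)/505⌉ = ⌈22258/505⌉ − ⌈21825/505⌉ = 45 − 44 = 1
n=51: ⌈(52·433+175)/505⌉ − ⌈(51·433+175)/505⌉ = ⌈22691/505⌉ − ⌈22258/505⌉ = 45 − 45 = 0
n=52: ⌈(53·433+175)/505⌉ − ⌈(52·433+175)/505⌉ = ⌈23124/505⌉ − ⌈22691/505⌉ = 46 − 45 = 1
n=53: ⌈(54·433+175)/505⌉ − ⌈(53·433+175)/505⌉ = ⌈23557/505⌉ − ⌈23124/505⌉ = 47 − 46 = 1
n=54: ⌈(55·433+175)/505⌉ − ⌈(54·433+175)/505⌉ = ⌈23990/505⌉ − ⌈23557/505⌉ = 48 − 47 = 1
n=55: ⌈(56·433+175)/505⌉ − ⌈(55·433+175)/505⌉ = ⌈24423/505⌉ − ⌈23990/505⌉ = 49 − 48 = 1
n=56: ⌈(57·433+175)/505⌉ − ⌈(56·433+175)/505⌉ = ⌈24856/505⌉ − ⌈24423/505⌉ = 50 − 49 = 1
n=57: ⌈(58·433+175)/505⌉ − ⌈(57·433+175)/505⌉ = ⌈25289/505⌉ − ⌈24856/505⌉ = 51 − 50 = 1
n=58: ⌈(59·433+175)/505⌉ − ⌈(58·433+175)/505⌉ = ⌈25722/505⌉ − ⌈25289/505⌉ = 51 − 51 = 0
n=59: ⌈(60·433+175)/505⌉ − ⌈(59·433+175)/505⌉ = ⌈26155/505⌉ − ⌈25722/505⌉ = 52 − 51 = 1
n=60: ⌈(61·433+175)/505⌉ − ⌈(60·433+175)/505⌉ = ⌈26588/505⌉ − ⌈26155/505⌉ = 53 − 52 = 1
n=61: ⌈(62·433+175)/505⌉ − ⌈(61·433+175)/505⌉ = ⌈27021/505⌉ − ⌈26588/505⌉ = 54 − 53 = 1
n=62: ⌈(63·433+175)/505⌉ − ⌈(62·433+175)/505⌉ = ⌈27454/505⌉ − ⌈27021/505⌉ = 55 − 54 = 1
n=63: ⌈(64·433+175)/505⌉ − ⌈(63·433+175)/505⌉ = ⌈27887/505⌉ − ⌈27454/505⌉ = 56 − 55 = 1
n=64: ⌈(65·433+175)/505⌉ − ⌈(64·433+175)/505⌉ = ⌈28320/505⌉ − ⌈27887/505⌉ = 57 − 56 = 1
n=65: ⌈(66·433+175)/505⌉ − ⌈(65·433+175)/505⌉ = ⌈28753/505⌉ − ⌈28320/505⌉ = 57 − 57 = 0
n=66: ⌈(67·433+175)/505⌉ − ⌈(66·433+175)/505⌉ = ⌈29186/505⌉ − ⌈28753/505⌉ = 58 − 57 = 1
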